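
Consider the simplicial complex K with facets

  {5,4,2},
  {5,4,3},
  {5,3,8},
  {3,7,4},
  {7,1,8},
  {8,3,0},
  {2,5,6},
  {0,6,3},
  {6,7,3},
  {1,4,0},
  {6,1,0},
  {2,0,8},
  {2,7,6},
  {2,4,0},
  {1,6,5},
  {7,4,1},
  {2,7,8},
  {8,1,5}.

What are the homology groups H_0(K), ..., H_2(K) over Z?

Fix the vertex order 0 < 1 < 2 < 3 < 4 < 5 < 6 < 7 < 8 and write every simplex with vertices in increasing order. Then dim K = 2 and the simplices of K are:

  0-simplices (9): [0], [1], [2], [3], [4], [5], [6], [7], [8]
  1-simplices (27): (27 of them)
  2-simplices (18): [0,1,4], [0,1,6], [0,2,4], [0,2,8], [0,3,6], [0,3,8], [1,4,7], [1,5,6], [1,5,8], [1,7,8], [2,4,5], [2,5,6], [2,6,7], [2,7,8], [3,4,5], [3,4,7], [3,5,8], [3,6,7]

so the chain groups are C_0 ≅ Z^9, C_1 ≅ Z^27, C_2 ≅ Z^18.

Boundary ∂_1: C_1 → C_0 maps an edge to its endpoints' difference, ∂[p,q] = q − p. For instance
  ∂[1,6] = [6] − [1].
As a 9×27 matrix over Z this has rank 8, with invariant factors (1,1,1,1,1,1,1,1).

∂_2: C_2 → C_1 sends each 2-simplex [p,q,r] to [q,r] − [p,r] + [p,q]. For instance
  ∂[3,4,7] = [4,7] − [3,7] + [3,4],
  ∂[0,3,6] = [3,6] − [0,6] + [0,3].
This gives a 27×18 integer matrix of rank 17; reducing to Smith normal form yields diagonal entries (1,1,1,1,1,1,1,1,1,1,1,1,1,1,1,1,1).

Now H_k = ker ∂_k / im ∂_{k+1}, so:

  H_0: rank C_0 − rank ∂_1 = 9 − 8 = 1, and the invariant factors of ∂_1 are all 1, so H_0 = Z.
  H_1: rank ker ∂_1 − rank ∂_2 = (27 − 8) − 17 = 2, and the invariant factors of ∂_2 are all 1, so H_1 = Z^2.
  H_2: rank ker ∂_2 − rank ∂_3 = (18 − 17) − 0 = 1, and there is no ∂_3, so H_2 = Z.

(K is a triangulation of the torus T^2.)

H_0 = Z,  H_1 = Z^2,  H_2 = Z.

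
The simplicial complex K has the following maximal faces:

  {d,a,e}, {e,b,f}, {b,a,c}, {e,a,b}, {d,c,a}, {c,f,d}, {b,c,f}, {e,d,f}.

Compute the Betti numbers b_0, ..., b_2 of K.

b_0 = 1, b_1 = 0, b_2 = 1.

Order the vertices as a < b < c < d < e < f. Listing each simplex with vertices in this order, K has dimension 2 with simplices:

  0-simplices (6): a, b, c, d, e, f
  1-simplices (12): ab, ac, ad, ae, bc, be, bf, cd, cf, de, df, ef
  2-simplices (8): abc, abe, acd, ade, bcf, bef, cdf, def

Hence C_0 ≅ Z^6, C_1 ≅ Z^12, C_2 ≅ Z^8.

∂_1: C_1 → C_0 maps an edge to its endpoints' difference, ∂[p,q] = q − p.
As a 6×12 matrix over Z this has rank 5, with invariant factors (1,1,1,1,1).

The boundary map ∂_2: C_2 → C_1 sends each 2-simplex [p,q,r] to [q,r] − [p,r] + [p,q]. For instance
  ∂abc = bc − ac + ab,
  ∂acd = cd − ad + ac.
This gives a 12×8 integer matrix of rank 7; reducing to Smith normal form yields diagonal entries (1,1,1,1,1,1,1).

From H_k ≅ ker(∂_k) / im(∂_{k+1}) we obtain:

  H_0: rank C_0 − rank ∂_1 = 6 − 5 = 1, and the invariant factors of ∂_1 are all 1, so H_0 = Z.
  H_1: rank ker ∂_1 − rank ∂_2 = (12 − 5) − 7 = 0, and the invariant factors of ∂_2 are all 1, so H_1 = 0.
  H_2: rank ker ∂_2 − rank ∂_3 = (8 − 7) − 0 = 1, and there is no ∂_3, so H_2 = Z.

As a check, the Euler characteristic is 6 − 12 + 8 = 2, which agrees with 1 − 0 + 1 = 2.

Hence the Betti numbers are b_0 = 1, b_1 = 0, b_2 = 1.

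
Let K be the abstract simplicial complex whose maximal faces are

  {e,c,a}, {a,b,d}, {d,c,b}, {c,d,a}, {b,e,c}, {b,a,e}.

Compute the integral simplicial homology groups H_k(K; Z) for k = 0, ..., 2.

We work with the vertex ordering a < b < c < d < e. The simplices of K, each written with vertices in increasing order, are:

  0-simplices (5): a, b, c, d, e
  1-simplices (9): ab, ac, ad, ae, bc, bd, be, cd, ce
  2-simplices (6): abd, abe, acd, ace, bcd, bce

giving chain groups C_0 ≅ Z^5, C_1 ≅ Z^9, C_2 ≅ Z^6.

Boundary ∂_1: C_1 → C_0 sends each edge [p,q] (with p < q) to q − p. For instance
  ∂ae = e − a.
This gives a 5×9 integer matrix of rank 4; reducing to Smith normal form yields diagonal entries (1,1,1,1).

Boundary ∂_2: C_2 → C_1 sends each 2-simplex [p,q,r] to [q,r] − [p,r] + [p,q]. For instance
  ∂abe = be − ae + ab,
  ∂acd = cd − ad + ac.
As a 9×6 matrix over Z this has rank 5, with invariant factors (1,1,1,1,1).

Computing H_k = (kernel of ∂_k) / (image of ∂_{k+1}):

  H_0: rank C_0 − rank ∂_1 = 5 − 4 = 1, and the invariant factors of ∂_1 are all 1, so H_0 = Z.
  H_1: rank ker ∂_1 − rank ∂_2 = (9 − 4) − 5 = 0, and the invariant factors of ∂_2 are all 1, so H_1 = 0.
  H_2: rank ker ∂_2 − rank ∂_3 = (6 − 5) − 0 = 1, and there is no ∂_3, so H_2 = Z.

H_0 ≅ Z,  H_1 = 0,  H_2 ≅ Z.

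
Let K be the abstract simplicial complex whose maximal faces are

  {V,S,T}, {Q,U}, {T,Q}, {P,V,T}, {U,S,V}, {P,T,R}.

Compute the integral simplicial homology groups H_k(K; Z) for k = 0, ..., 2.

H_0 ≅ Z,  H_1 ≅ Z,  H_2 = 0.

K has 7 vertices, 11 edges, 4 triangles.
rank ∂_0 = 0, rank ∂_1 = 6 ⇒ b_0 = 7 − 0 − 6 = 1; all invariant factors of ∂_1 are 1 so no torsion. So H_0 ≅ Z.
rank ∂_1 = 6, rank ∂_2 = 4 ⇒ b_1 = 11 − 6 − 4 = 1; all invariant factors of ∂_2 are 1 so no torsion. So H_1 ≅ Z.
rank ∂_2 = 4, rank ∂_3 = 0 ⇒ b_2 = 4 − 4 − 0 = 0. So H_2 ≅ 0.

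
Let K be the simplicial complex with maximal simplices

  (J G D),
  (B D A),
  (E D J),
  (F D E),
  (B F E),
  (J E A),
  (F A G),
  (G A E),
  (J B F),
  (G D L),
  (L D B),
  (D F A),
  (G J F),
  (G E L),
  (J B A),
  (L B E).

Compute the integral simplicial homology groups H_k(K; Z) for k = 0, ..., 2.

We work with the vertex ordering A < B < D < E < F < G < J < L. The simplices of K, each written with vertices in increasing order, are:

  0-simplices (8): A, B, D, E, F, G, J, L
  1-simplices (24): AB, AD, AE, AF, AG, AJ, BD, BE, BF, BJ, BL, DE, DF, DG, DJ, DL, EF, EG, EJ, EL, FG, FJ, GJ, GL
  2-simplices (16): ABD, ABJ, ADF, AEG, AEJ, AFG, BDL, BEF, BEL, BFJ, DEF, DEJ, DGJ, DGL, EGL, FGJ

giving chain groups C_0 ≅ Z^8, C_1 ≅ Z^24, C_2 ≅ Z^16.

∂_1: C_1 → C_0 sends each edge [p,q] (with p < q) to q − p. For instance
  ∂AJ = J − A.
This gives a 8×24 integer matrix of rank 7; reducing to Smith normal form yields diagonal entries (1,1,1,1,1,1,1).

Boundary ∂_2: C_2 → C_1 sends each 2-simplex [p,q,r] to [q,r] − [p,r] + [p,q]. For instance
  ∂DGL = GL − DL + DG,
  ∂ABD = BD − AD + AB.
The 24×16 boundary matrix has rank 15 and Smith normal form diag(1,1,1,1,1,1,1,1,1,1,1,1,1,1,1).

Now H_k = ker ∂_k / im ∂_{k+1}, so:

  H_0: rank C_0 − rank ∂_1 = 8 − 7 = 1, and the invariant factors of ∂_1 are all 1, so H_0 = Z.
  H_1: rank ker ∂_1 − rank ∂_2 = (24 − 7) − 15 = 2, and the invariant factors of ∂_2 are all 1, so H_1 = Z^2.
  H_2: rank ker ∂_2 − rank ∂_3 = (16 − 15) − 0 = 1, and there is no ∂_3, so H_2 = Z.

As a check, the Euler characteristic is 8 − 24 + 16 = 0, which agrees with 1 − 2 + 1 = 0.

H_0 ≅ Z,  H_1 ≅ Z^2,  H_2 ≅ Z.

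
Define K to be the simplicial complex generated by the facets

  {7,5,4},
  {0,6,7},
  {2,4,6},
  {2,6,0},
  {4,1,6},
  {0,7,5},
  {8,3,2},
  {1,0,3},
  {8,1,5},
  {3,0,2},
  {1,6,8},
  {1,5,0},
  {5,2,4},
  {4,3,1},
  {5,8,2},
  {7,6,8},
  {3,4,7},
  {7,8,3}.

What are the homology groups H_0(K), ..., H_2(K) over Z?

K has 9 vertices, 27 edges, 18 triangles.
rank ∂_0 = 0, rank ∂_1 = 8 ⇒ b_0 = 9 − 0 − 8 = 1; all invariant factors of ∂_1 are 1 so no torsion. So H_0 ≅ Z.
rank ∂_1 = 8, rank ∂_2 = 17 ⇒ b_1 = 27 − 8 − 17 = 2; all invariant factors of ∂_2 are 1 so no torsion. So H_1 ≅ Z^2.
rank ∂_2 = 17, rank ∂_3 = 0 ⇒ b_2 = 18 − 17 − 0 = 1. So H_2 ≅ Z.

H_0 = Z,  H_1 = Z^2,  H_2 = Z.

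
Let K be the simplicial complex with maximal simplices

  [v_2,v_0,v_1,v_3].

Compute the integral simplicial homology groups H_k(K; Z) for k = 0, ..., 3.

H_0 ≅ Z,  H_1 = 0,  H_2 = 0,  H_3 = 0.

Fix the vertex order v_0 < v_1 < v_2 < v_3 and write every simplex with vertices in increasing order. Then dim K = 3 and the simplices of K are:

  0-simplices (4): [v_0], [v_1], [v_2], [v_3]
  1-simplices (6): [v_0,v_1], [v_0,v_2], [v_0,v_3], [v_1,v_2], [v_1,v_3], [v_2,v_3]
  2-simplices (4): [v_0,v_1,v_2], [v_0,v_1,v_3], [v_0,v_2,v_3], [v_1,v_2,v_3]
  3-simplices (1): [v_0,v_1,v_2,v_3]

so the chain groups are C_0 ≅ Z^4, C_1 ≅ Z^6, C_2 ≅ Z^4, C_3 ≅ Z^1.

∂_1: C_1 → C_0 maps an edge to its endpoints' difference, ∂[p,q] = q − p. For instance
  ∂[v_0,v_3] = [v_3] − [v_0].
As a 4×6 matrix over Z this has rank 3, with invariant factors (1,1,1).

Boundary ∂_2: C_2 → C_1 sends each 2-simplex [p,q,r] to [q,r] − [p,r] + [p,q]. For instance
  ∂[v_1,v_2,v_3] = [v_2,v_3] − [v_1,v_3] + [v_1,v_2],
  ∂[v_0,v_2,v_3] = [v_2,v_3] − [v_0,v_3] + [v_0,v_2].
This gives a 6×4 integer matrix of rank 3; reducing to Smith normal form yields diagonal entries (1,1,1).

Boundary ∂_3: C_3 → C_2 sends each 3-simplex σ to the alternating sum Σ_i (−1)^i (σ with its i-th vertex removed). For instance
  ∂[v_0,v_1,v_2,v_3] = [v_1,v_2,v_3] − [v_0,v_2,v_3] + [v_0,v_1,v_3] − [v_0,v_1,v_2].
The resulting 4×1 matrix has rank 1, and its Smith normal form has invariant factors (1).

Reading off H_k = ker ∂_k / im ∂_{k+1}:

  H_0: rank C_0 − rank ∂_1 = 4 − 3 = 1, and the invariant factors of ∂_1 are all 1, so H_0 ≅ Z.
  H_1: rank ker ∂_1 − rank ∂_2 = (6 − 3) − 3 = 0, and the invariant factors of ∂_2 are all 1, so H_1 ≅ 0.
  H_2: rank ker ∂_2 − rank ∂_3 = (4 − 3) − 1 = 0, and the invariant factors of ∂_3 are all 1, so H_2 ≅ 0.
  H_3: rank ker ∂_3 − rank ∂_4 = (1 − 1) − 0 = 0, and there is no ∂_4, so H_3 ≅ 0.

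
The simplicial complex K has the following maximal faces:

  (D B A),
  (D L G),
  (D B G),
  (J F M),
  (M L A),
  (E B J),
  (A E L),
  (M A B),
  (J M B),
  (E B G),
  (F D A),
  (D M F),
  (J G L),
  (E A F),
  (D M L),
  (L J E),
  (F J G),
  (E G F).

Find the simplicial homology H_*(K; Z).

H_0 = Z,  H_1 = Z ⊕ Z/2Z,  H_2 = 0.

We work with the vertex ordering A < B < D < E < F < G < J < L < M. The simplices of K, each written with vertices in increasing order, are:

  0-simplices (9): A, B, D, E, F, G, J, L, M
  1-simplices (27): AB, AD, AE, AF, AL, AM, BD, BE, BG, BJ, BM, DF, DG, DL, DM, EF, EG, EJ, EL, FG, FJ, FM, GJ, GL, JL, JM, LM
  2-simplices (18): ABD, ABM, ADF, AEF, AEL, ALM, BDG, BEG, BEJ, BJM, DFM, DGL, DLM, EFG, EJL, FGJ, FJM, GJL

so the chain groups are C_0 ≅ Z^9, C_1 ≅ Z^27, C_2 ≅ Z^18.

∂_1: C_1 → C_0 is given by ∂[p,q] = [q] − [p]. For instance
  ∂FJ = J − F.
This gives a 9×27 integer matrix of rank 8; reducing to Smith normal form yields diagonal entries (1,1,1,1,1,1,1,1).

∂_2: C_2 → C_1 sends each 2-simplex [p,q,r] to [q,r] − [p,r] + [p,q]. For instance
  ∂AEF = EF − AF + AE,
  ∂FGJ = GJ − FJ + FG.
This gives a 27×18 integer matrix of rank 18; reducing to Smith normal form yields diagonal entries (1,1,1,1,1,1,1,1,1,1,1,1,1,1,1,1,1,2).

Reading off H_k = ker ∂_k / im ∂_{k+1}:

  H_0: rank C_0 − rank ∂_1 = 9 − 8 = 1, and the invariant factors of ∂_1 are all 1, so H_0 ≅ Z.
  H_1: rank ker ∂_1 − rank ∂_2 = (27 − 8) − 18 = 1, and ∂_2 has invariant factor 2 > 1, so H_1 ≅ Z ⊕ Z/2Z.
  H_2: rank ker ∂_2 − rank ∂_3 = (18 − 18) − 0 = 0, and there is no ∂_3, so H_2 ≅ 0.

(K is a triangulation of the Klein bottle.)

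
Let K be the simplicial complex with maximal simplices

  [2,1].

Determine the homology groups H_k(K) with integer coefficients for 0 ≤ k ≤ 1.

H_0 = Z,  H_1 = 0.

Order the vertices as 1 < 2. Listing each simplex with vertices in this order, K has dimension 1 with simplices:

  0-simplices (2): [1], [2]
  1-simplices (1): [1,2]

Hence C_0 ≅ Z^2, C_1 ≅ Z^1.

The boundary map ∂_1: C_1 → C_0 is given by ∂[p,q] = [q] − [p].
The resulting 2×1 matrix has rank 1, and its Smith normal form has invariant factors (1).

Now H_k = ker ∂_k / im ∂_{k+1}, so:

  H_0: rank C_0 − rank ∂_1 = 2 − 1 = 1, and the invariant factors of ∂_1 are all 1, so H_0 = Z.
  H_1: rank ker ∂_1 − rank ∂_2 = (1 − 1) − 0 = 0, and there is no ∂_2, so H_1 = 0.

As a check, the Euler characteristic is 2 − 1 = 1, which agrees with 1 − 0 = 1.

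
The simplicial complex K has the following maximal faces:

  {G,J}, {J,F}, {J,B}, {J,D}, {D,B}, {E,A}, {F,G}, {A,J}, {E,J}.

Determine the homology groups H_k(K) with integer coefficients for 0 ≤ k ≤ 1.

Order the vertices as A < B < D < E < F < G < J. Listing each simplex with vertices in this order, K has dimension 1 with simplices:

  0-simplices (7): A, B, D, E, F, G, J
  1-simplices (9): AE, AJ, BD, BJ, DJ, EJ, FG, FJ, GJ

Hence C_0 ≅ Z^7, C_1 ≅ Z^9.

∂_1: C_1 → C_0 sends each edge [p,q] (with p < q) to q − p. For instance
  ∂BJ = J − B.
The resulting 7×9 matrix has rank 6, and its Smith normal form has invariant factors (1,1,1,1,1,1).

Computing H_k = (kernel of ∂_k) / (image of ∂_{k+1}):

  H_0: rank C_0 − rank ∂_1 = 7 − 6 = 1, and the invariant factors of ∂_1 are all 1, so H_0 = Z.
  H_1: rank ker ∂_1 − rank ∂_2 = (9 − 6) − 0 = 3, and there is no ∂_2, so H_1 = Z^3.

As a check, the Euler characteristic is 7 − 9 = -2, which agrees with 1 − 3 = -2.

H_0 = Z,  H_1 = Z^3.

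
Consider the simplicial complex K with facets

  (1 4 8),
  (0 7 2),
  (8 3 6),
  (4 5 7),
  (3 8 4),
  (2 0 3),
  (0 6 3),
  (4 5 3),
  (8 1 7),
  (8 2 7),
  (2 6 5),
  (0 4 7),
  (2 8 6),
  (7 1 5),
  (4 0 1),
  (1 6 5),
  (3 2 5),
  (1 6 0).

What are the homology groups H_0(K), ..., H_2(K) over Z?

Fix the vertex order 0 < 1 < 2 < 3 < 4 < 5 < 6 < 7 < 8 and write every simplex with vertices in increasing order. Then dim K = 2 and the simplices of K are:

  0-simplices (9): [0], [1], [2], [3], [4], [5], [6], [7], [8]
  1-simplices (27): (27 of them)
  2-simplices (18): [0,1,4], [0,1,6], [0,2,3], [0,2,7], [0,3,6], [0,4,7], [1,4,8], [1,5,6], [1,5,7], [1,7,8], [2,3,5], [2,5,6], [2,6,8], [2,7,8], [3,4,5], [3,4,8], [3,6,8], [4,5,7]

giving chain groups C_0 ≅ Z^9, C_1 ≅ Z^27, C_2 ≅ Z^18.

∂_1: C_1 → C_0 is given by ∂[p,q] = [q] − [p].
This gives a 9×27 integer matrix of rank 8; reducing to Smith normal form yields diagonal entries (1,1,1,1,1,1,1,1).

The boundary map ∂_2: C_2 → C_1 acts by ∂[p,q,r] = [q,r] − [p,r] + [p,q]. For instance
  ∂[0,2,3] = [2,3] − [0,3] + [0,2],
  ∂[1,7,8] = [7,8] − [1,8] + [1,7].
The 27×18 boundary matrix has rank 18 and Smith normal form diag(1,1,1,1,1,1,1,1,1,1,1,1,1,1,1,1,1,2).

Now H_k = ker ∂_k / im ∂_{k+1}, so:

  H_0: rank C_0 − rank ∂_1 = 9 − 8 = 1, and the invariant factors of ∂_1 are all 1, so H_0 ≅ Z.
  H_1: rank ker ∂_1 − rank ∂_2 = (27 − 8) − 18 = 1, and ∂_2 has invariant factor 2 > 1, so H_1 ≅ Z ⊕ Z/2Z.
  H_2: rank ker ∂_2 − rank ∂_3 = (18 − 18) − 0 = 0, and there is no ∂_3, so H_2 ≅ 0.

H_0 ≅ Z,  H_1 ≅ Z ⊕ Z/2Z,  H_2 = 0.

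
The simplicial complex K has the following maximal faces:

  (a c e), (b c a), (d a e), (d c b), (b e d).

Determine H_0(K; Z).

Order the vertices as a < b < c < d < e. Listing each simplex with vertices in this order, K has dimension 2 with simplices:

  0-simplices (5): a, b, c, d, e
  1-simplices (10): ab, ac, ad, ae, bc, bd, be, cd, ce, de
  2-simplices (5): abc, ace, ade, bcd, bde

giving chain groups C_0 ≅ Z^5, C_1 ≅ Z^10, C_2 ≅ Z^5.

∂_1: C_1 → C_0 sends each edge [p,q] (with p < q) to q − p.
This gives a 5×10 integer matrix of rank 4; reducing to Smith normal form yields diagonal entries (1,1,1,1).

The boundary map ∂_2: C_2 → C_1 sends each 2-simplex [p,q,r] to [q,r] − [p,r] + [p,q]. For instance
  ∂bcd = cd − bd + bc,
  ∂ade = de − ae + ad.
As a 10×5 matrix over Z this has rank 5, with invariant factors (1,1,1,1,1).

Computing H_k = (kernel of ∂_k) / (image of ∂_{k+1}):

  H_0: rank C_0 − rank ∂_1 = 5 − 4 = 1, and the invariant factors of ∂_1 are all 1, so H_0 = Z.

(K is a triangulation of the Möbius band.)

H_0 = Z.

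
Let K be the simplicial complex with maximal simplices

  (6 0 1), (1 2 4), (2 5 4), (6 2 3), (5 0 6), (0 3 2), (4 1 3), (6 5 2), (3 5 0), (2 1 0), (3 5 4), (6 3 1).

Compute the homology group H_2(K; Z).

H_2 = 0.

K has 7 vertices, 18 edges, 12 triangles.
rank ∂_2 = 12, rank ∂_3 = 0 ⇒ b_2 = 12 − 12 − 0 = 0. So H_2 = 0.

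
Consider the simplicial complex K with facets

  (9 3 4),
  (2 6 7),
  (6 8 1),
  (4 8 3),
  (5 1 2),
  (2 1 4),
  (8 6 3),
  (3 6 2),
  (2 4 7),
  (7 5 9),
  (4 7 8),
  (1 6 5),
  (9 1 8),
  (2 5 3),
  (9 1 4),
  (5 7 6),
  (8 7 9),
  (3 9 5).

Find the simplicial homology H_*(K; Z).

H_0 = Z,  H_1 = Z ⊕ Z/2,  H_2 = 0.

Fix the vertex order 1 < 2 < 3 < 4 < 5 < 6 < 7 < 8 < 9 and write every simplex with vertices in increasing order. Then dim K = 2 and the simplices of K are:

  0-simplices (9): [1], [2], [3], [4], [5], [6], [7], [8], [9]
  1-simplices (27): (27 of them)
  2-simplices (18): [1,2,4], [1,2,5], [1,4,9], [1,5,6], [1,6,8], [1,8,9], [2,3,5], [2,3,6], [2,4,7], [2,6,7], [3,4,8], [3,4,9], [3,5,9], [3,6,8], [4,7,8], [5,6,7], [5,7,9], [7,8,9]

so the chain groups are C_0 ≅ Z^9, C_1 ≅ Z^27, C_2 ≅ Z^18.

Boundary ∂_1: C_1 → C_0 maps an edge to its endpoints' difference, ∂[p,q] = q − p. For instance
  ∂[4,8] = [8] − [4].
The resulting 9×27 matrix has rank 8, and its Smith normal form has invariant factors (1,1,1,1,1,1,1,1).

Boundary ∂_2: C_2 → C_1 maps a triangle to the signed sum of its edges. For instance
  ∂[2,3,6] = [3,6] − [2,6] + [2,3],
  ∂[1,2,5] = [2,5] − [1,5] + [1,2].
The 27×18 boundary matrix has rank 18 and Smith normal form diag(1,1,1,1,1,1,1,1,1,1,1,1,1,1,1,1,1,2).

Reading off H_k = ker ∂_k / im ∂_{k+1}:

  H_0: rank C_0 − rank ∂_1 = 9 − 8 = 1, and the invariant factors of ∂_1 are all 1, so H_0 ≅ Z.
  H_1: rank ker ∂_1 − rank ∂_2 = (27 − 8) − 18 = 1, and ∂_2 has invariant factor 2 > 1, so H_1 ≅ Z ⊕ Z/2.
  H_2: rank ker ∂_2 − rank ∂_3 = (18 − 18) − 0 = 0, and there is no ∂_3, so H_2 ≅ 0.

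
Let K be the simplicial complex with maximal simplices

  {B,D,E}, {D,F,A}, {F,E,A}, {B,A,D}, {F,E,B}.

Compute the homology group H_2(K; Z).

H_2 = 0.

We work with the vertex ordering A < B < D < E < F. The simplices of K, each written with vertices in increasing order, are:

  0-simplices (5): A, B, D, E, F
  1-simplices (10): AB, AD, AE, AF, BD, BE, BF, DE, DF, EF
  2-simplices (5): ABD, ADF, AEF, BDE, BEF

Hence C_0 ≅ Z^5, C_1 ≅ Z^10, C_2 ≅ Z^5.

The boundary map ∂_1: C_1 → C_0 sends each edge [p,q] (with p < q) to q − p.
The 5×10 boundary matrix has rank 4 and Smith normal form diag(1,1,1,1).

The boundary map ∂_2: C_2 → C_1 sends each 2-simplex [p,q,r] to [q,r] − [p,r] + [p,q]. For instance
  ∂BDE = DE − BE + BD,
  ∂AEF = EF − AF + AE.
The 10×5 boundary matrix has rank 5 and Smith normal form diag(1,1,1,1,1).

From H_k ≅ ker(∂_k) / im(∂_{k+1}) we obtain:

  H_2: rank ker ∂_2 − rank ∂_3 = (5 − 5) − 0 = 0, and there is no ∂_3, so H_2 = 0.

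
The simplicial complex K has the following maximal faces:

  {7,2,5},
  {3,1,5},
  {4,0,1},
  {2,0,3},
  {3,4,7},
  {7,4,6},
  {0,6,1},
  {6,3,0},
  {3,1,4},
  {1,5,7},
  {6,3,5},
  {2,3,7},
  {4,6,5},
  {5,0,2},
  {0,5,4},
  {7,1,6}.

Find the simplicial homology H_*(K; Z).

Take the total order 0 < 1 < 2 < 3 < 4 < 5 < 6 < 7 on the vertex set. Then K (dimension 2) consists of the simplices:

  0-simplices (8): [0], [1], [2], [3], [4], [5], [6], [7]
  1-simplices (24): (24 of them)
  2-simplices (16): [0,1,4], [0,1,6], [0,2,3], [0,2,5], [0,3,6], [0,4,5], [1,3,4], [1,3,5], [1,5,7], [1,6,7], [2,3,7], [2,5,7], [3,4,7], [3,5,6], [4,5,6], [4,6,7]

so the chain groups are C_0 ≅ Z^8, C_1 ≅ Z^24, C_2 ≅ Z^16.

The boundary map ∂_1: C_1 → C_0 maps an edge to its endpoints' difference, ∂[p,q] = q − p. For instance
  ∂[2,7] = [7] − [2].
The resulting 8×24 matrix has rank 7, and its Smith normal form has invariant factors (1,1,1,1,1,1,1).

∂_2: C_2 → C_1 sends each 2-simplex [p,q,r] to [q,r] − [p,r] + [p,q]. For instance
  ∂[1,3,4] = [3,4] − [1,4] + [1,3],
  ∂[1,5,7] = [5,7] − [1,7] + [1,5].
This gives a 24×16 integer matrix of rank 15; reducing to Smith normal form yields diagonal entries (1,1,1,1,1,1,1,1,1,1,1,1,1,1,1).

Now H_k = ker ∂_k / im ∂_{k+1}, so:

  H_0: rank C_0 − rank ∂_1 = 8 − 7 = 1, and the invariant factors of ∂_1 are all 1, so H_0 ≅ Z.
  H_1: rank ker ∂_1 − rank ∂_2 = (24 − 7) − 15 = 2, and the invariant factors of ∂_2 are all 1, so H_1 ≅ Z^2.
  H_2: rank ker ∂_2 − rank ∂_3 = (16 − 15) − 0 = 1, and there is no ∂_3, so H_2 ≅ Z.

(K is a triangulation of the torus T^2.)

H_0 = Z,  H_1 = Z^2,  H_2 = Z.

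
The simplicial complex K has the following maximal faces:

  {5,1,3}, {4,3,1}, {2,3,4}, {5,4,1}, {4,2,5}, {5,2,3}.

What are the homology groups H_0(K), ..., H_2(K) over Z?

Order the vertices as 1 < 2 < 3 < 4 < 5. Listing each simplex with vertices in this order, K has dimension 2 with simplices:

  0-simplices (5): [1], [2], [3], [4], [5]
  1-simplices (9): [1,3], [1,4], [1,5], [2,3], [2,4], [2,5], [3,4], [3,5], [4,5]
  2-simplices (6): [1,3,4], [1,3,5], [1,4,5], [2,3,4], [2,3,5], [2,4,5]

giving chain groups C_0 ≅ Z^5, C_1 ≅ Z^9, C_2 ≅ Z^6.

Boundary ∂_1: C_1 → C_0 maps an edge to its endpoints' difference, ∂[p,q] = q − p.
The resulting 5×9 matrix has rank 4, and its Smith normal form has invariant factors (1,1,1,1).

The boundary map ∂_2: C_2 → C_1 maps a triangle to the signed sum of its edges. For instance
  ∂[2,3,5] = [3,5] − [2,5] + [2,3],
  ∂[1,3,4] = [3,4] − [1,4] + [1,3].
The resulting 9×6 matrix has rank 5, and its Smith normal form has invariant factors (1,1,1,1,1).

Reading off H_k = ker ∂_k / im ∂_{k+1}:

  H_0: rank C_0 − rank ∂_1 = 5 − 4 = 1, and the invariant factors of ∂_1 are all 1, so H_0 ≅ Z.
  H_1: rank ker ∂_1 − rank ∂_2 = (9 − 4) − 5 = 0, and the invariant factors of ∂_2 are all 1, so H_1 ≅ 0.
  H_2: rank ker ∂_2 − rank ∂_3 = (6 − 5) − 0 = 1, and there is no ∂_3, so H_2 ≅ Z.

(K is a triangulation of the 2-sphere S^2.)

H_0 ≅ Z,  H_1 = 0,  H_2 ≅ Z.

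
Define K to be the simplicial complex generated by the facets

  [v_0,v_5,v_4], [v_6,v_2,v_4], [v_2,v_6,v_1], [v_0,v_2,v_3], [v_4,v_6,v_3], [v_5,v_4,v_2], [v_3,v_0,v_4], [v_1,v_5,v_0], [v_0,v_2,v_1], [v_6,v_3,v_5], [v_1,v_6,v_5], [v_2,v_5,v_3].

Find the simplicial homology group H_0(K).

Take the total order v_0 < v_1 < v_2 < v_3 < v_4 < v_5 < v_6 on the vertex set. Then K (dimension 2) consists of the simplices:

  0-simplices (7): [v_0], [v_1], [v_2], [v_3], [v_4], [v_5], [v_6]
  1-simplices (18): (18 of them)
  2-simplices (12): (12 of them)

so the chain groups are C_0 ≅ Z^7, C_1 ≅ Z^18, C_2 ≅ Z^12.

Boundary ∂_1: C_1 → C_0 is given by ∂[p,q] = [q] − [p]. For instance
  ∂[v_2,v_6] = [v_6] − [v_2].
As a 7×18 matrix over Z this has rank 6, with invariant factors (1,1,1,1,1,1).

∂_2: C_2 → C_1 acts by ∂[p,q,r] = [q,r] − [p,r] + [p,q]. For instance
  ∂[v_0,v_4,v_5] = [v_4,v_5] − [v_0,v_5] + [v_0,v_4],
  ∂[v_1,v_5,v_6] = [v_5,v_6] − [v_1,v_6] + [v_1,v_5].
As a 18×12 matrix over Z this has rank 12, with invariant factors (1,1,1,1,1,1,1,1,1,1,1,2).

Now H_k = ker ∂_k / im ∂_{k+1}, so:

  H_0: rank C_0 − rank ∂_1 = 7 − 6 = 1, and the invariant factors of ∂_1 are all 1, so H_0 ≅ Z.

H_0 ≅ Z.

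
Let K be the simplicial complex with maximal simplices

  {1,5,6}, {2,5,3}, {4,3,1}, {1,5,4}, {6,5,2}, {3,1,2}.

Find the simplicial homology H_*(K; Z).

Fix the vertex order 1 < 2 < 3 < 4 < 5 < 6 and write every simplex with vertices in increasing order. Then dim K = 2 and the simplices of K are:

  0-simplices (6): [1], [2], [3], [4], [5], [6]
  1-simplices (12): [1,2], [1,3], [1,4], [1,5], [1,6], [2,3], [2,5], [2,6], [3,4], [3,5], [4,5], [5,6]
  2-simplices (6): [1,2,3], [1,3,4], [1,4,5], [1,5,6], [2,3,5], [2,5,6]

so the chain groups are C_0 ≅ Z^6, C_1 ≅ Z^12, C_2 ≅ Z^6.

The boundary map ∂_1: C_1 → C_0 is given by ∂[p,q] = [q] − [p]. For instance
  ∂[2,3] = [3] − [2].
The resulting 6×12 matrix has rank 5, and its Smith normal form has invariant factors (1,1,1,1,1).

The boundary map ∂_2: C_2 → C_1 acts by ∂[p,q,r] = [q,r] − [p,r] + [p,q]. For instance
  ∂[2,5,6] = [5,6] − [2,6] + [2,5],
  ∂[1,5,6] = [5,6] − [1,6] + [1,5].
As a 12×6 matrix over Z this has rank 6, with invariant factors (1,1,1,1,1,1).

Computing H_k = (kernel of ∂_k) / (image of ∂_{k+1}):

  H_0: rank C_0 − rank ∂_1 = 6 − 5 = 1, and the invariant factors of ∂_1 are all 1, so H_0 ≅ Z.
  H_1: rank ker ∂_1 − rank ∂_2 = (12 − 5) − 6 = 1, and the invariant factors of ∂_2 are all 1, so H_1 ≅ Z.
  H_2: rank ker ∂_2 − rank ∂_3 = (6 − 6) − 0 = 0, and there is no ∂_3, so H_2 ≅ 0.

H_0 ≅ Z,  H_1 ≅ Z,  H_2 = 0.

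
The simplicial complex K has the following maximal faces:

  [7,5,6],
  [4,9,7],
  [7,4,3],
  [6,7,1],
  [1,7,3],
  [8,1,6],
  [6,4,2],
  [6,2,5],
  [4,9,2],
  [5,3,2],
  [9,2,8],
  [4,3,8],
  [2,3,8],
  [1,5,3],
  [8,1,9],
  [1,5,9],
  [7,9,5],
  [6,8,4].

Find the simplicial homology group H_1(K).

We work with the vertex ordering 1 < 2 < 3 < 4 < 5 < 6 < 7 < 8 < 9. The simplices of K, each written with vertices in increasing order, are:

  0-simplices (9): [1], [2], [3], [4], [5], [6], [7], [8], [9]
  1-simplices (27): (27 of them)
  2-simplices (18): [1,3,5], [1,3,7], [1,5,9], [1,6,7], [1,6,8], [1,8,9], [2,3,5], [2,3,8], [2,4,6], [2,4,9], [2,5,6], [2,8,9], [3,4,7], [3,4,8], [4,6,8], [4,7,9], [5,6,7], [5,7,9]

so the chain groups are C_0 ≅ Z^9, C_1 ≅ Z^27, C_2 ≅ Z^18.

Boundary ∂_1: C_1 → C_0 sends each edge [p,q] (with p < q) to q − p. For instance
  ∂[3,8] = [8] − [3].
The 9×27 boundary matrix has rank 8 and Smith normal form diag(1,1,1,1,1,1,1,1).

The boundary map ∂_2: C_2 → C_1 acts by ∂[p,q,r] = [q,r] − [p,r] + [p,q]. For instance
  ∂[1,5,9] = [5,9] − [1,9] + [1,5],
  ∂[1,3,7] = [3,7] − [1,7] + [1,3].
The 27×18 boundary matrix has rank 18 and Smith normal form diag(1,1,1,1,1,1,1,1,1,1,1,1,1,1,1,1,1,2).

Reading off H_k = ker ∂_k / im ∂_{k+1}:

  H_1: rank ker ∂_1 − rank ∂_2 = (27 − 8) − 18 = 1, and ∂_2 has invariant factor 2 > 1, so H_1 ≅ Z ⊕ Z/2.

(K is a triangulation of the Klein bottle.)

H_1 = Z ⊕ Z/2.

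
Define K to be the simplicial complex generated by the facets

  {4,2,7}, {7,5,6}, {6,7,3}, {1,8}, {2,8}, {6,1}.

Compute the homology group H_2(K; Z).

Fix the vertex order 1 < 2 < 3 < 4 < 5 < 6 < 7 < 8 and write every simplex with vertices in increasing order. Then dim K = 2 and the simplices of K are:

  0-simplices (8): [1], [2], [3], [4], [5], [6], [7], [8]
  1-simplices (11): [1,6], [1,8], [2,4], [2,7], [2,8], [3,6], [3,7], [4,7], [5,6], [5,7], [6,7]
  2-simplices (3): [2,4,7], [3,6,7], [5,6,7]

so the chain groups are C_0 ≅ Z^8, C_1 ≅ Z^11, C_2 ≅ Z^3.

Boundary ∂_1: C_1 → C_0 sends each edge [p,q] (with p < q) to q − p. For instance
  ∂[5,7] = [7] − [5].
The resulting 8×11 matrix has rank 7, and its Smith normal form has invariant factors (1,1,1,1,1,1,1).

Boundary ∂_2: C_2 → C_1 maps a triangle to the signed sum of its edges. For instance
  ∂[3,6,7] = [6,7] − [3,7] + [3,6],
  ∂[2,4,7] = [4,7] − [2,7] + [2,4].
The resulting 11×3 matrix has rank 3, and its Smith normal form has invariant factors (1,1,1).

From H_k ≅ ker(∂_k) / im(∂_{k+1}) we obtain:

  H_2: rank ker ∂_2 − rank ∂_3 = (3 − 3) − 0 = 0, and there is no ∂_3, so H_2 ≅ 0.

H_2 ≅ 0.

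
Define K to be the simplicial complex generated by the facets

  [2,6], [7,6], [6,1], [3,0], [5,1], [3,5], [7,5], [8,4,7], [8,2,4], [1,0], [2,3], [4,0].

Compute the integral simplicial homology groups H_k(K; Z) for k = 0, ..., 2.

Fix the vertex order 0 < 1 < 2 < 3 < 4 < 5 < 6 < 7 < 8 and write every simplex with vertices in increasing order. Then dim K = 2 and the simplices of K are:

  0-simplices (9): [0], [1], [2], [3], [4], [5], [6], [7], [8]
  1-simplices (15): [0,1], [0,3], [0,4], [1,5], [1,6], [2,3], [2,4], [2,6], [2,8], [3,5], [4,7], [4,8], [5,7], [6,7], [7,8]
  2-simplices (2): [2,4,8], [4,7,8]

so the chain groups are C_0 ≅ Z^9, C_1 ≅ Z^15, C_2 ≅ Z^2.

Boundary ∂_1: C_1 → C_0 maps an edge to its endpoints' difference, ∂[p,q] = q − p. For instance
  ∂[2,3] = [3] − [2].
The 9×15 boundary matrix has rank 8 and Smith normal form diag(1,1,1,1,1,1,1,1).

The boundary map ∂_2: C_2 → C_1 maps a triangle to the signed sum of its edges. For instance
  ∂[4,7,8] = [7,8] − [4,8] + [4,7],
  ∂[2,4,8] = [4,8] − [2,8] + [2,4].
The 15×2 boundary matrix has rank 2 and Smith normal form diag(1,1).

Reading off H_k = ker ∂_k / im ∂_{k+1}:

  H_0: rank C_0 − rank ∂_1 = 9 − 8 = 1, and the invariant factors of ∂_1 are all 1, so H_0 = Z.
  H_1: rank ker ∂_1 − rank ∂_2 = (15 − 8) − 2 = 5, and the invariant factors of ∂_2 are all 1, so H_1 = Z^5.
  H_2: rank ker ∂_2 − rank ∂_3 = (2 − 2) − 0 = 0, and there is no ∂_3, so H_2 = 0.

As a check, the Euler characteristic is 9 − 15 + 2 = -4, which agrees with 1 − 5 + 0 = -4.

H_0 = Z,  H_1 = Z^5,  H_2 = 0.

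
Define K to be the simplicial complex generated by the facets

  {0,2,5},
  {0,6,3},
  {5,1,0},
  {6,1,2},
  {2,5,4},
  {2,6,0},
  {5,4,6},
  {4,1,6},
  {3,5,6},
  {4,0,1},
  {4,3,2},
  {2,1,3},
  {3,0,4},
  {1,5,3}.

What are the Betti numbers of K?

b_0 = 1, b_1 = 2, b_2 = 1.

Take the total order 0 < 1 < 2 < 3 < 4 < 5 < 6 on the vertex set. Then K (dimension 2) consists of the simplices:

  0-simplices (7): [0], [1], [2], [3], [4], [5], [6]
  1-simplices (21): [0,1], [0,2], [0,3], [0,4], [0,5], [0,6], [1,2], [1,3], [1,4], [1,5], [1,6], [2,3], [2,4], [2,5], [2,6], [3,4], [3,5], [3,6], [4,5], [4,6], [5,6]
  2-simplices (14): [0,1,4], [0,1,5], [0,2,5], [0,2,6], [0,3,4], [0,3,6], [1,2,3], [1,2,6], [1,3,5], [1,4,6], [2,3,4], [2,4,5], [3,5,6], [4,5,6]

giving chain groups C_0 ≅ Z^7, C_1 ≅ Z^21, C_2 ≅ Z^14.

Boundary ∂_1: C_1 → C_0 is given by ∂[p,q] = [q] − [p].
The resulting 7×21 matrix has rank 6, and its Smith normal form has invariant factors (1,1,1,1,1,1).

Boundary ∂_2: C_2 → C_1 maps a triangle to the signed sum of its edges. For instance
  ∂[0,3,4] = [3,4] − [0,4] + [0,3],
  ∂[3,5,6] = [5,6] − [3,6] + [3,5].
This gives a 21×14 integer matrix of rank 13; reducing to Smith normal form yields diagonal entries (1,1,1,1,1,1,1,1,1,1,1,1,1).

Computing H_k = (kernel of ∂_k) / (image of ∂_{k+1}):

  H_0: rank C_0 − rank ∂_1 = 7 − 6 = 1, and the invariant factors of ∂_1 are all 1, so H_0 = Z.
  H_1: rank ker ∂_1 − rank ∂_2 = (21 − 6) − 13 = 2, and the invariant factors of ∂_2 are all 1, so H_1 = Z^2.
  H_2: rank ker ∂_2 − rank ∂_3 = (14 − 13) − 0 = 1, and there is no ∂_3, so H_2 = Z.

As a check, the Euler characteristic is 7 − 21 + 14 = 0, which agrees with 1 − 2 + 1 = 0.

Hence the Betti numbers are b_0 = 1, b_1 = 2, b_2 = 1.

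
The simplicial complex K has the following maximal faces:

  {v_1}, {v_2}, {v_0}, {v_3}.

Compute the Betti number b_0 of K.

b_0 = 4.

We work with the vertex ordering v_0 < v_1 < v_2 < v_3. The simplices of K, each written with vertices in increasing order, are:

  0-simplices (4): [v_0], [v_1], [v_2], [v_3]

Hence C_0 ≅ Z^4.

Computing H_k = (kernel of ∂_k) / (image of ∂_{k+1}):

  H_0: rank C_0 − rank ∂_1 = 4 − 0 = 4, and there is no ∂_1, so H_0 ≅ Z^4.

(K is a triangulation of a set of 4 points.)

Hence the Betti numbers are b_0 = 4.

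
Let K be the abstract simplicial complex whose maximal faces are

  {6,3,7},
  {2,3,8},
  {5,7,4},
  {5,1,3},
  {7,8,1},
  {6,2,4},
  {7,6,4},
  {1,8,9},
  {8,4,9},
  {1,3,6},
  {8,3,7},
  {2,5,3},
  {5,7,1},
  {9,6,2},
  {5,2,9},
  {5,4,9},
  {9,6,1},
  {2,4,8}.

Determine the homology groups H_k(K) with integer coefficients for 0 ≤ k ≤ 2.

K has 9 vertices, 27 edges, 18 triangles.
rank ∂_0 = 0, rank ∂_1 = 8 ⇒ b_0 = 9 − 0 − 8 = 1; all invariant factors of ∂_1 are 1 so no torsion. So H_0 ≅ Z.
rank ∂_1 = 8, rank ∂_2 = 18 ⇒ b_1 = 27 − 8 − 18 = 1; ∂_2 has invariant factor(s) [2] giving torsion. So H_1 ≅ Z ⊕ Z/2.
rank ∂_2 = 18, rank ∂_3 = 0 ⇒ b_2 = 18 − 18 − 0 = 0. So H_2 ≅ 0.

H_0 = Z,  H_1 = Z ⊕ Z/2,  H_2 = 0.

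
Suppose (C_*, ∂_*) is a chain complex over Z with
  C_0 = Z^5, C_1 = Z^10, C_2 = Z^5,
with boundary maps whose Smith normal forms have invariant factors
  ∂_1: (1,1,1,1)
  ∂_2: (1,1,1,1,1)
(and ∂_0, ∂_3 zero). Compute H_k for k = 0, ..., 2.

H_0: b_0 = 5 − 0 − 4 = 1; torsion from ∂_1 factors > 1: none. So H_0 ≅ Z.
H_1: b_1 = 10 − 4 − 5 = 1; torsion from ∂_2 factors > 1: none. So H_1 ≅ Z.
H_2: b_2 = 5 − 5 − 0 = 0; torsion from ∂_3 factors > 1: none. So H_2 ≅ 0.

H_0 ≅ Z,  H_1 ≅ Z,  H_2 = 0.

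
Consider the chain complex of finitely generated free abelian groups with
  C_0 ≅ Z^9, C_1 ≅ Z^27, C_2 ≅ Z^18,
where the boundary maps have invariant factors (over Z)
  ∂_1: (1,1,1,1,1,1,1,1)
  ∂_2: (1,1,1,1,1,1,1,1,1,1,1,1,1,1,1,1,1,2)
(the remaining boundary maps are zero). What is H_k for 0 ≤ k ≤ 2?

H_0: b_0 = 9 − 0 − 8 = 1; torsion from ∂_1 factors > 1: none. So H_0 = Z.
H_1: b_1 = 27 − 8 − 18 = 1; torsion from ∂_2 factors > 1: [2]. So H_1 = Z ⊕ Z_2.
H_2: b_2 = 18 − 18 − 0 = 0; torsion from ∂_3 factors > 1: none. So H_2 = 0.

H_0 = Z,  H_1 = Z ⊕ Z_2,  H_2 = 0.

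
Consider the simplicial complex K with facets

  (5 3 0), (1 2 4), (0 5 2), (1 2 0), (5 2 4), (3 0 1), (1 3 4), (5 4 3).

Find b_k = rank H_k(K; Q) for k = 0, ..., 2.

b_0 = 1, b_1 = 0, b_2 = 1.

Order the vertices as 0 < 1 < 2 < 3 < 4 < 5. Listing each simplex with vertices in this order, K has dimension 2 with simplices:

  0-simplices (6): [0], [1], [2], [3], [4], [5]
  1-simplices (12): [0,1], [0,2], [0,3], [0,5], [1,2], [1,3], [1,4], [2,4], [2,5], [3,4], [3,5], [4,5]
  2-simplices (8): [0,1,2], [0,1,3], [0,2,5], [0,3,5], [1,2,4], [1,3,4], [2,4,5], [3,4,5]

so the chain groups are C_0 ≅ Z^6, C_1 ≅ Z^12, C_2 ≅ Z^8.

Boundary ∂_1: C_1 → C_0 maps an edge to its endpoints' difference, ∂[p,q] = q − p.
The resulting 6×12 matrix has rank 5, and its Smith normal form has invariant factors (1,1,1,1,1).

Boundary ∂_2: C_2 → C_1 sends each 2-simplex [p,q,r] to [q,r] − [p,r] + [p,q]. For instance
  ∂[0,3,5] = [3,5] − [0,5] + [0,3],
  ∂[3,4,5] = [4,5] − [3,5] + [3,4].
The resulting 12×8 matrix has rank 7, and its Smith normal form has invariant factors (1,1,1,1,1,1,1).

Reading off H_k = ker ∂_k / im ∂_{k+1}:

  H_0: rank C_0 − rank ∂_1 = 6 − 5 = 1, and the invariant factors of ∂_1 are all 1, so H_0 = Z.
  H_1: rank ker ∂_1 − rank ∂_2 = (12 − 5) − 7 = 0, and the invariant factors of ∂_2 are all 1, so H_1 = 0.
  H_2: rank ker ∂_2 − rank ∂_3 = (8 − 7) − 0 = 1, and there is no ∂_3, so H_2 = Z.

Hence the Betti numbers are b_0 = 1, b_1 = 0, b_2 = 1.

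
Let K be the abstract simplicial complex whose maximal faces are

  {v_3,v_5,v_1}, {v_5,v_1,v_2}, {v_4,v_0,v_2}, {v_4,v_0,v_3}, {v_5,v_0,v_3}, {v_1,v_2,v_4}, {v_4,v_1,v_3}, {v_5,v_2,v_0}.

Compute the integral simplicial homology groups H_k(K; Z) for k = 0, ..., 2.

Fix the vertex order v_0 < v_1 < v_2 < v_3 < v_4 < v_5 and write every simplex with vertices in increasing order. Then dim K = 2 and the simplices of K are:

  0-simplices (6): [v_0], [v_1], [v_2], [v_3], [v_4], [v_5]
  1-simplices (12): [v_0,v_2], [v_0,v_3], [v_0,v_4], [v_0,v_5], [v_1,v_2], [v_1,v_3], [v_1,v_4], [v_1,v_5], [v_2,v_4], [v_2,v_5], [v_3,v_4], [v_3,v_5]
  2-simplices (8): [v_0,v_2,v_4], [v_0,v_2,v_5], [v_0,v_3,v_4], [v_0,v_3,v_5], [v_1,v_2,v_4], [v_1,v_2,v_5], [v_1,v_3,v_4], [v_1,v_3,v_5]

giving chain groups C_0 ≅ Z^6, C_1 ≅ Z^12, C_2 ≅ Z^8.

∂_1: C_1 → C_0 maps an edge to its endpoints' difference, ∂[p,q] = q − p.
As a 6×12 matrix over Z this has rank 5, with invariant factors (1,1,1,1,1).

The boundary map ∂_2: C_2 → C_1 maps a triangle to the signed sum of its edges. For instance
  ∂[v_0,v_3,v_5] = [v_3,v_5] − [v_0,v_5] + [v_0,v_3],
  ∂[v_1,v_2,v_4] = [v_2,v_4] − [v_1,v_4] + [v_1,v_2].
The 12×8 boundary matrix has rank 7 and Smith normal form diag(1,1,1,1,1,1,1).

Now H_k = ker ∂_k / im ∂_{k+1}, so:

  H_0: rank C_0 − rank ∂_1 = 6 − 5 = 1, and the invariant factors of ∂_1 are all 1, so H_0 ≅ Z.
  H_1: rank ker ∂_1 − rank ∂_2 = (12 − 5) − 7 = 0, and the invariant factors of ∂_2 are all 1, so H_1 ≅ 0.
  H_2: rank ker ∂_2 − rank ∂_3 = (8 − 7) − 0 = 1, and there is no ∂_3, so H_2 ≅ Z.

As a check, the Euler characteristic is 6 − 12 + 8 = 2, which agrees with 1 − 0 + 1 = 2.

H_0 = Z,  H_1 = 0,  H_2 = Z.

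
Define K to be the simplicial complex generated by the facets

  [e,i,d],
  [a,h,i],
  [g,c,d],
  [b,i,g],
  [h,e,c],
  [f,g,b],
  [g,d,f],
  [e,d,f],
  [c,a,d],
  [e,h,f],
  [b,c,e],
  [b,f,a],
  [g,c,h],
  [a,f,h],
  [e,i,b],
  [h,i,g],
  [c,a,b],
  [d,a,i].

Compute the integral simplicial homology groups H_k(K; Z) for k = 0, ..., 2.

We work with the vertex ordering a < b < c < d < e < f < g < h < i. The simplices of K, each written with vertices in increasing order, are:

  0-simplices (9): a, b, c, d, e, f, g, h, i
  1-simplices (27): ab, ac, ad, af, ah, ai, bc, be, bf, bg, bi, cd, ce, cg, ch, de, df, dg, di, ef, eh, ei, fg, fh, gh, gi, hi
  2-simplices (18): abc, abf, acd, adi, afh, ahi, bce, bei, bfg, bgi, cdg, ceh, cgh, def, dei, dfg, efh, ghi

so the chain groups are C_0 ≅ Z^9, C_1 ≅ Z^27, C_2 ≅ Z^18.

The boundary map ∂_1: C_1 → C_0 is given by ∂[p,q] = [q] − [p].
The resulting 9×27 matrix has rank 8, and its Smith normal form has invariant factors (1,1,1,1,1,1,1,1).

Boundary ∂_2: C_2 → C_1 sends each 2-simplex [p,q,r] to [q,r] − [p,r] + [p,q]. For instance
  ∂efh = fh − eh + ef,
  ∂bgi = gi − bi + bg.
As a 27×18 matrix over Z this has rank 17, with invariant factors (1,1,1,1,1,1,1,1,1,1,1,1,1,1,1,1,1).

Now H_k = ker ∂_k / im ∂_{k+1}, so:

  H_0: rank C_0 − rank ∂_1 = 9 − 8 = 1, and the invariant factors of ∂_1 are all 1, so H_0 ≅ Z.
  H_1: rank ker ∂_1 − rank ∂_2 = (27 − 8) − 17 = 2, and the invariant factors of ∂_2 are all 1, so H_1 ≅ Z^2.
  H_2: rank ker ∂_2 − rank ∂_3 = (18 − 17) − 0 = 1, and there is no ∂_3, so H_2 ≅ Z.

H_0 ≅ Z,  H_1 ≅ Z^2,  H_2 ≅ Z.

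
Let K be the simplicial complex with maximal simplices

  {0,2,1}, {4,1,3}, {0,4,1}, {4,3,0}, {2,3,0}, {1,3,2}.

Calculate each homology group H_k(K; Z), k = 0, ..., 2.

We work with the vertex ordering 0 < 1 < 2 < 3 < 4. The simplices of K, each written with vertices in increasing order, are:

  0-simplices (5): [0], [1], [2], [3], [4]
  1-simplices (9): [0,1], [0,2], [0,3], [0,4], [1,2], [1,3], [1,4], [2,3], [3,4]
  2-simplices (6): [0,1,2], [0,1,4], [0,2,3], [0,3,4], [1,2,3], [1,3,4]

so the chain groups are C_0 ≅ Z^5, C_1 ≅ Z^9, C_2 ≅ Z^6.

Boundary ∂_1: C_1 → C_0 maps an edge to its endpoints' difference, ∂[p,q] = q − p.
The resulting 5×9 matrix has rank 4, and its Smith normal form has invariant factors (1,1,1,1).

∂_2: C_2 → C_1 sends each 2-simplex [p,q,r] to [q,r] − [p,r] + [p,q]. For instance
  ∂[1,2,3] = [2,3] − [1,3] + [1,2],
  ∂[0,1,4] = [1,4] − [0,4] + [0,1].
The 9×6 boundary matrix has rank 5 and Smith normal form diag(1,1,1,1,1).

Now H_k = ker ∂_k / im ∂_{k+1}, so:

  H_0: rank C_0 − rank ∂_1 = 5 − 4 = 1, and the invariant factors of ∂_1 are all 1, so H_0 = Z.
  H_1: rank ker ∂_1 − rank ∂_2 = (9 − 4) − 5 = 0, and the invariant factors of ∂_2 are all 1, so H_1 = 0.
  H_2: rank ker ∂_2 − rank ∂_3 = (6 − 5) − 0 = 1, and there is no ∂_3, so H_2 = Z.

H_0 = Z,  H_1 = 0,  H_2 = Z.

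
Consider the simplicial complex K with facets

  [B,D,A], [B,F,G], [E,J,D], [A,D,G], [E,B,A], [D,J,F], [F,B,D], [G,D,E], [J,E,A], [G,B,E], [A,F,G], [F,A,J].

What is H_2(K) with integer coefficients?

K has 7 vertices, 18 edges, 12 triangles.
rank ∂_2 = 12, rank ∂_3 = 0 ⇒ b_2 = 12 − 12 − 0 = 0. So H_2 ≅ 0.

H_2 ≅ 0.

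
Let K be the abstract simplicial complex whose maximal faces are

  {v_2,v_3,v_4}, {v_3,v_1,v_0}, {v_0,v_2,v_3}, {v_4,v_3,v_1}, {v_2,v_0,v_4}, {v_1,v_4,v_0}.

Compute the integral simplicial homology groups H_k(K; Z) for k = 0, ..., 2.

H_0 ≅ Z,  H_1 = 0,  H_2 ≅ Z.

K has 5 vertices, 9 edges, 6 triangles.
rank ∂_0 = 0, rank ∂_1 = 4 ⇒ b_0 = 5 − 0 − 4 = 1; all invariant factors of ∂_1 are 1 so no torsion. So H_0 = Z.
rank ∂_1 = 4, rank ∂_2 = 5 ⇒ b_1 = 9 − 4 − 5 = 0; all invariant factors of ∂_2 are 1 so no torsion. So H_1 = 0.
rank ∂_2 = 5, rank ∂_3 = 0 ⇒ b_2 = 6 − 5 − 0 = 1. So H_2 = Z.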